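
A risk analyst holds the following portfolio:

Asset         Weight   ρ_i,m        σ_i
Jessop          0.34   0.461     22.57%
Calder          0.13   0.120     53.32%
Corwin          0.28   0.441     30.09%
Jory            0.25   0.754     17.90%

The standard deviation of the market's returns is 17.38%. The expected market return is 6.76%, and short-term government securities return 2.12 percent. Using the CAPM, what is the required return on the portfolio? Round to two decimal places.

β_Jessop = 0.461 × 22.57% / 17.38% = 0.5987
β_Calder = 0.120 × 53.32% / 17.38% = 0.3681
β_Corwin = 0.441 × 30.09% / 17.38% = 0.7635
β_Jory = 0.754 × 17.90% / 17.38% = 0.7766
β_P = Σ w_i β_i = 0.34×0.5987 + 0.13×0.3681 + 0.28×0.7635 + 0.25×0.7766 = 0.6593
MRP = 6.76% − 2.12% = 4.64%
E(R_P) = R_f + β_P × MRP = 2.12% + 0.6593 × 4.64% = 5.18%

5.18%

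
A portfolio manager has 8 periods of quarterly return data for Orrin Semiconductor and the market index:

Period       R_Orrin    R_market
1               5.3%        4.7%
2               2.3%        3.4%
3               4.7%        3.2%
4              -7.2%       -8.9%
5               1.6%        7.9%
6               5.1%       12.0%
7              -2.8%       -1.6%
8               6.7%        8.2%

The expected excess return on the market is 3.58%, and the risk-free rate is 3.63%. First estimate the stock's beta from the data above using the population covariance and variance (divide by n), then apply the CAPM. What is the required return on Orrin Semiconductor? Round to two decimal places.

Mean R_i = (5.3 + 2.3 + 4.7 − 7.2 + 1.6 + 5.1 − 2.8 + 6.7) / 8 = 1.9625%
Mean R_m = (4.7 + 3.4 + 3.2 − 8.9 + 7.9 + 12.0 − 1.6 + 8.2) / 8 = 3.6125%
Σ(R_i − R̄_i)(R_m − R̄_m) = 188.3938  ⇒  Cov = 188.3938 / 8 = 23.5492
Σ(R_m − R̄_m)² = 294.9088  ⇒  Var(R_m) = 294.9088 / 8 = 36.8636
β = Cov / Var(R_m) = 23.5492 / 36.8636 = 0.6388
E(R) = R_f + β × MRP = 3.63% + 0.6388 × 3.58% = 5.92%

5.92%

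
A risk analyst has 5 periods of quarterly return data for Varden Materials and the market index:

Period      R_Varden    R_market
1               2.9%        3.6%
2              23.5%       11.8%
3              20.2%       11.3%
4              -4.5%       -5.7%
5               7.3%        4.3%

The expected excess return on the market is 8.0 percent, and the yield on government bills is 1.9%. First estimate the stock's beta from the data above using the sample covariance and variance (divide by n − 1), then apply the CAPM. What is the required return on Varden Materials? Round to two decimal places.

Mean R_i = (2.9 + 23.5 + 20.2 − 4.5 + 7.3) / 5 = 9.8800%
Mean R_m = (3.6 + 11.8 + 11.3 − 5.7 + 4.3) / 5 = 5.0600%
Σ(R_i − R̄_i)(R_m − R̄_m) = 323.0760  ⇒  Cov = 323.0760 / 4 = 80.7690
Σ(R_m − R̄_m)² = 202.8520  ⇒  Var(R_m) = 202.8520 / 4 = 50.7130
β = Cov / Var(R_m) = 80.7690 / 50.7130 = 1.5927
E(R) = R_f + β × MRP = 1.9% + 1.5927 × 8.0% = 14.64%

14.64%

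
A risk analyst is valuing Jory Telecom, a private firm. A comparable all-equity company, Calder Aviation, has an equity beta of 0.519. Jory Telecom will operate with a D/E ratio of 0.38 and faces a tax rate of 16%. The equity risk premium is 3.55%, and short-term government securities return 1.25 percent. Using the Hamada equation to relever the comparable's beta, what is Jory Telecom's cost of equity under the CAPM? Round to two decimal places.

β_L = β_U × [1 + (1 − t)(D/E)] = 0.519 × [1 + (1 − 0.16) × 0.38]
    = 0.519 × [1 + 0.84 × 0.38] = 0.519 × 1.3192 = 0.6847
E(R) = R_f + β_L × MRP = 1.25% + 0.6847 × 3.55% = 3.68%

3.68%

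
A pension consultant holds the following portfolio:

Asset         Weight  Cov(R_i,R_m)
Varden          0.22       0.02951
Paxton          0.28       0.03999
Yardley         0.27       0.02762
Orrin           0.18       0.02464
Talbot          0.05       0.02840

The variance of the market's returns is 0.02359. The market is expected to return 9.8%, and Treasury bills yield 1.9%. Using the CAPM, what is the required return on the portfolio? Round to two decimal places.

12.28%

β_Varden = 0.02951 / 0.02359 = 1.2510
β_Paxton = 0.03999 / 0.02359 = 1.6952
β_Yardley = 0.02762 / 0.02359 = 1.1708
β_Orrin = 0.02464 / 0.02359 = 1.0445
β_Talbot = 0.02840 / 0.02359 = 1.2039
β_P = Σ w_i β_i = 0.22×1.2510 + 0.28×1.6952 + 0.27×1.1708 + 0.18×1.0445 + 0.05×1.2039 = 1.3142
MRP = 9.8% − 1.9% = 7.90%
E(R_P) = R_f + β_P × MRP = 1.9% + 1.3142 × 7.9% = 12.28%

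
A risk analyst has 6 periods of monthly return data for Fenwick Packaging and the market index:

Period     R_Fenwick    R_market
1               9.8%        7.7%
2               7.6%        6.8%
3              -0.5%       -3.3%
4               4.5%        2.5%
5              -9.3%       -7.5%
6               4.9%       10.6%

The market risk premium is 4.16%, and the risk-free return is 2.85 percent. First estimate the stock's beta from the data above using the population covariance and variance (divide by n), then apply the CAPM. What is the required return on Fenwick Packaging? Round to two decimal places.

6.50%

Mean R_i = (9.8 + 7.6 − 0.5 + 4.5 − 9.3 + 4.9) / 6 = 2.8333%
Mean R_m = (7.7 + 6.8 − 3.3 + 2.5 − 7.5 + 10.6) / 6 = 2.8000%
Σ(R_i − R̄_i)(R_m − R̄_m) = 214.1300  ⇒  Cov = 214.1300 / 6 = 35.6883
Σ(R_m − R̄_m)² = 244.2400  ⇒  Var(R_m) = 244.2400 / 6 = 40.7067
β = Cov / Var(R_m) = 35.6883 / 40.7067 = 0.8767
E(R) = R_f + β × MRP = 2.85% + 0.8767 × 4.16% = 6.50%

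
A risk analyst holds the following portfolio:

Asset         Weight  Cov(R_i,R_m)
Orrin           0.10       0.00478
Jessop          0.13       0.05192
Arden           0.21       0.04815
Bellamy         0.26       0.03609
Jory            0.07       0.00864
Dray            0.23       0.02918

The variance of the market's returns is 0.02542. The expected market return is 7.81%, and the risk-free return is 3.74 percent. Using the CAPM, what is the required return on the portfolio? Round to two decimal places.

9.19%

β_Orrin = 0.00478 / 0.02542 = 0.1880
β_Jessop = 0.05192 / 0.02542 = 2.0425
β_Arden = 0.04815 / 0.02542 = 1.8942
β_Bellamy = 0.03609 / 0.02542 = 1.4197
β_Jory = 0.00864 / 0.02542 = 0.3399
β_Dray = 0.02918 / 0.02542 = 1.1479
β_P = Σ w_i β_i = 0.10×0.1880 + 0.13×2.0425 + 0.21×1.8942 + 0.26×1.4197 + 0.07×0.3399 + 0.23×1.1479 = 1.3390
MRP = 7.81% − 3.74% = 4.07%
E(R_P) = R_f + β_P × MRP = 3.74% + 1.3390 × 4.07% = 9.19%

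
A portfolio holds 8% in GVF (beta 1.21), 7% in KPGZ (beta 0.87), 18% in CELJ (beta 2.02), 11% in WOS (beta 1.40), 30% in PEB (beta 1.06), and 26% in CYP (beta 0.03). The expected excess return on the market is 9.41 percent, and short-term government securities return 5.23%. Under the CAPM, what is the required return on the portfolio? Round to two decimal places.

β_P = Σ w_i β_i = 0.08×1.21 + 0.07×0.87 + 0.18×2.02 + 0.11×1.40 + 0.30×1.06 + 0.26×0.03 = 1.0011
E(R_P) = R_f + β_P × MRP = 5.23% + 1.0011 × 9.41% = 14.65%

14.65%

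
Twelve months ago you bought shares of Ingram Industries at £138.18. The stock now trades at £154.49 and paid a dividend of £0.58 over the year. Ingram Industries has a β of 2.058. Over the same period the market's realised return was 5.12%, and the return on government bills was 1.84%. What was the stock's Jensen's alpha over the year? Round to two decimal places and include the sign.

+3.63%

Realised HPR = (P1 + D1 − P0) / P0 = (154.49 + 0.58 − 138.18) / 138.18 = 16.89 / 138.18 = 12.2232%
MRP = 5.12% − 1.84% = 3.28%
CAPM required = R_f + β·MRP = 1.84% + 2.058 × 3.28% = 8.59024%
α = realised − required = 12.2232% − 8.59024% = +3.63%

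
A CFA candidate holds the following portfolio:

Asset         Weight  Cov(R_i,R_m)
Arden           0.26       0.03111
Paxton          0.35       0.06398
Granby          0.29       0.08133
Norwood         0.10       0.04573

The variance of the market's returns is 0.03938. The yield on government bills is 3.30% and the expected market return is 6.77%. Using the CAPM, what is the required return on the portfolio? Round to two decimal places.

8.47%

β_Arden = 0.03111 / 0.03938 = 0.7900
β_Paxton = 0.06398 / 0.03938 = 1.6247
β_Granby = 0.08133 / 0.03938 = 2.0653
β_Norwood = 0.04573 / 0.03938 = 1.1612
β_P = Σ w_i β_i = 0.26×0.7900 + 0.35×1.6247 + 0.29×2.0653 + 0.10×1.1612 = 1.4891
MRP = 6.77% − 3.30% = 3.47%
E(R_P) = R_f + β_P × MRP = 3.30% + 1.4891 × 3.47% = 8.47%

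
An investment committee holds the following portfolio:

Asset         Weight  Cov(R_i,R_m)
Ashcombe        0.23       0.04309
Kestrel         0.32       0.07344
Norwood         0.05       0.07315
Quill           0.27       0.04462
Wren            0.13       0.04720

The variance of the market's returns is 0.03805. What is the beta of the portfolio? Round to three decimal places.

1.452

β_Ashcombe = 0.04309 / 0.03805 = 1.1325
β_Kestrel = 0.07344 / 0.03805 = 1.9301
β_Norwood = 0.07315 / 0.03805 = 1.9225
β_Quill = 0.04462 / 0.03805 = 1.1727
β_Wren = 0.04720 / 0.03805 = 1.2405
β_P = Σ w_i β_i = 0.23×1.1325 + 0.32×1.9301 + 0.05×1.9225 + 0.27×1.1727 + 0.13×1.2405 = 1.4521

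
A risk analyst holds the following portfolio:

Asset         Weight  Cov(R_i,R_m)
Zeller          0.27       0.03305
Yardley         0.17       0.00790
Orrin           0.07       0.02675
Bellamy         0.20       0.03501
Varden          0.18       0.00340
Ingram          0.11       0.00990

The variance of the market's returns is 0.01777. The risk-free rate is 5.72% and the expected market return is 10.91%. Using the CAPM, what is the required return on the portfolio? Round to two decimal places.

11.81%

β_Zeller = 0.03305 / 0.01777 = 1.8599
β_Yardley = 0.00790 / 0.01777 = 0.4446
β_Orrin = 0.02675 / 0.01777 = 1.5053
β_Bellamy = 0.03501 / 0.01777 = 1.9702
β_Varden = 0.00340 / 0.01777 = 0.1913
β_Ingram = 0.00990 / 0.01777 = 0.5571
β_P = Σ w_i β_i = 0.27×1.8599 + 0.17×0.4446 + 0.07×1.5053 + 0.20×1.9702 + 0.18×0.1913 + 0.11×0.5571 = 1.1729
MRP = 10.91% − 5.72% = 5.19%
E(R_P) = R_f + β_P × MRP = 5.72% + 1.1729 × 5.19% = 11.81%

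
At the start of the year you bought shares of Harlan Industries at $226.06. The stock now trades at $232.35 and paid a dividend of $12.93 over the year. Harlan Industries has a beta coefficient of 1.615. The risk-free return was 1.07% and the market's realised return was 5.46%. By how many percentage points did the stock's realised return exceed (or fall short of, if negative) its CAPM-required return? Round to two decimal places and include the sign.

Realised HPR = (P1 + D1 − P0) / P0 = (232.35 + 12.93 − 226.06) / 226.06 = 19.22 / 226.06 = 8.5022%
MRP = 5.46% − 1.07% = 4.39%
CAPM required = R_f + β·MRP = 1.07% + 1.615 × 4.39% = 8.15985%
α = realised − required = 8.5022% − 8.15985% = +0.34%

+0.34%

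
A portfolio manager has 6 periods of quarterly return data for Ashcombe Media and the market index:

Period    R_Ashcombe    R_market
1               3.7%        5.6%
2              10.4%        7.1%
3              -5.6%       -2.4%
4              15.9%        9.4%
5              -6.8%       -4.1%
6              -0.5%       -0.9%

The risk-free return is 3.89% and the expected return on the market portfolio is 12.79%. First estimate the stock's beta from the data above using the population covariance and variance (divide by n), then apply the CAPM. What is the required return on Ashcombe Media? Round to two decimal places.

Mean R_i = (3.7 + 10.4 − 5.6 + 15.9 − 6.8 − 0.5) / 6 = 2.8500%
Mean R_m = (5.6 + 7.1 − 2.4 + 9.4 − 4.1 − 0.9) / 6 = 2.4500%
Σ(R_i − R̄_i)(R_m − R̄_m) = 243.8950  ⇒  Cov = 243.8950 / 6 = 40.6492
Σ(R_m − R̄_m)² = 157.4950  ⇒  Var(R_m) = 157.4950 / 6 = 26.2492
β = Cov / Var(R_m) = 40.6492 / 26.2492 = 1.5486
MRP = 12.79% − 3.89% = 8.90%
E(R) = R_f + β × MRP = 3.89% + 1.5486 × 8.90% = 17.67%

17.67%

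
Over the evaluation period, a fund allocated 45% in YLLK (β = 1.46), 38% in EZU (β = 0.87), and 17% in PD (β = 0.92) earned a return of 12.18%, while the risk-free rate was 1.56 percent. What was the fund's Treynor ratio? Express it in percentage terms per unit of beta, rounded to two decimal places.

9.28%

β_P = 0.45×1.46 + 0.38×0.87 + 0.17×0.92 = 1.1440
Treynor = (R_P − R_f) / β_P = (12.18% − 1.56%) / 1.1440 = 10.62% / 1.1440 = 9.28%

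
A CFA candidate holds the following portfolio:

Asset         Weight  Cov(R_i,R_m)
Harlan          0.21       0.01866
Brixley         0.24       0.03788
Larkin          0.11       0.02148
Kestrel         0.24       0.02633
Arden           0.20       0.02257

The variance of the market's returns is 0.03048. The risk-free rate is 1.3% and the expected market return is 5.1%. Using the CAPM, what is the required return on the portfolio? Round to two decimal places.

4.57%

β_Harlan = 0.01866 / 0.03048 = 0.6122
β_Brixley = 0.03788 / 0.03048 = 1.2428
β_Larkin = 0.02148 / 0.03048 = 0.7047
β_Kestrel = 0.02633 / 0.03048 = 0.8638
β_Arden = 0.02257 / 0.03048 = 0.7405
β_P = Σ w_i β_i = 0.21×0.6122 + 0.24×1.2428 + 0.11×0.7047 + 0.24×0.8638 + 0.20×0.7405 = 0.8598
MRP = 5.1% − 1.3% = 3.80%
E(R_P) = R_f + β_P × MRP = 1.3% + 0.8598 × 3.8% = 4.57%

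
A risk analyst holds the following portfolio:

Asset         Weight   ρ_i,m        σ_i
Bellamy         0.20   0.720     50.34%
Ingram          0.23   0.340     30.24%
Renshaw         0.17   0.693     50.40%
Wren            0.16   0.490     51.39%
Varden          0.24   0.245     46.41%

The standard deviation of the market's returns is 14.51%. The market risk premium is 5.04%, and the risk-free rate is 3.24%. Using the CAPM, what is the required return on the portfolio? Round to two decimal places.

10.99%

β_Bellamy = 0.720 × 50.34% / 14.51% = 2.4979
β_Ingram = 0.340 × 30.24% / 14.51% = 0.7086
β_Renshaw = 0.693 × 50.40% / 14.51% = 2.4071
β_Wren = 0.490 × 51.39% / 14.51% = 1.7354
β_Varden = 0.245 × 46.41% / 14.51% = 0.7836
β_P = Σ w_i β_i = 0.20×2.4979 + 0.23×0.7086 + 0.17×2.4071 + 0.16×1.7354 + 0.24×0.7836 = 1.5375
E(R_P) = R_f + β_P × MRP = 3.24% + 1.5375 × 5.04% = 10.99%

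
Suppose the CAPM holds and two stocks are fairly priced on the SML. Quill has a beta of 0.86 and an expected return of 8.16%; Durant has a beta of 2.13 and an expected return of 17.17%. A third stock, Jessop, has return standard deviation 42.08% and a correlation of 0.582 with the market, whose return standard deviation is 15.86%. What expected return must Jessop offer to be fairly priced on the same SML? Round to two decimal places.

MRP = (17.17% − 8.16%) / (2.13 − 0.86) = 7.0945%
R_f = 8.16% − 0.86 × 7.0945% = 2.0587%
β_Jessop = ρ·σ_i/σ_m = 0.582 × 42.08 / 15.86 = 1.5442
E(R_Jessop) = R_f + β × MRP = 2.0587% + 1.5442 × 7.0945% = 13.01%

13.01%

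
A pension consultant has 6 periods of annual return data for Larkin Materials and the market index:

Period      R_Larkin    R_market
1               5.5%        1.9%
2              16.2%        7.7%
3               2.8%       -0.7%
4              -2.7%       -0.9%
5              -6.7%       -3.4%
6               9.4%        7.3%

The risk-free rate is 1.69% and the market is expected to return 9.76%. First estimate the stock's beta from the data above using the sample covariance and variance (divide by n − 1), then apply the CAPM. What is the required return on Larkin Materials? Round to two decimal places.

15.35%

Mean R_i = (5.5 + 16.2 + 2.8 − 2.7 − 6.7 + 9.4) / 6 = 4.0833%
Mean R_m = (1.9 + 7.7 − 0.7 − 0.9 − 3.4 + 7.3) / 6 = 1.9833%
Σ(R_i − R̄_i)(R_m − R̄_m) = 178.4683  ⇒  Cov = 178.4683 / 5 = 35.6937
Σ(R_m − R̄_m)² = 105.4483  ⇒  Var(R_m) = 105.4483 / 5 = 21.0897
β = Cov / Var(R_m) = 35.6937 / 21.0897 = 1.6925
MRP = 9.76% − 1.69% = 8.07%
E(R) = R_f + β × MRP = 1.69% + 1.6925 × 8.07% = 15.35%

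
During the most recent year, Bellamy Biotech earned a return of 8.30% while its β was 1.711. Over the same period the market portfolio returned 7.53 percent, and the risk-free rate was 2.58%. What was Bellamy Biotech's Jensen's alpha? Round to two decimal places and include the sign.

Market excess return = 7.53% − 2.58% = 4.95%
CAPM benchmark = R_f + β(R_m − R_f) = 2.58% + 1.711 × 4.95% = 11.04945%
α = actual − benchmark = 8.30% − 11.04945% = -2.75%

-2.75%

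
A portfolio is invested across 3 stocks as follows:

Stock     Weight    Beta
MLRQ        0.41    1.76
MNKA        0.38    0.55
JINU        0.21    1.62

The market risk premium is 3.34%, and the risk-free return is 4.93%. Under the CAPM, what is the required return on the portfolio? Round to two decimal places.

β_P = Σ w_i β_i = 0.41×1.76 + 0.38×0.55 + 0.21×1.62 = 1.2708
E(R_P) = R_f + β_P × MRP = 4.93% + 1.2708 × 3.34% = 9.17%

9.17%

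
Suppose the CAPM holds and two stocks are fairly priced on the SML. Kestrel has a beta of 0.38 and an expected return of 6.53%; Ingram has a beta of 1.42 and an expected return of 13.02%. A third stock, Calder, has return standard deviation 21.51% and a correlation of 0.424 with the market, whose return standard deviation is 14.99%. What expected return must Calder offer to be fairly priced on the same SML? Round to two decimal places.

MRP = (13.02% − 6.53%) / (1.42 − 0.38) = 6.2404%
R_f = 6.53% − 0.38 × 6.2404% = 4.1586%
β_Calder = ρ·σ_i/σ_m = 0.424 × 21.51 / 14.99 = 0.6084
E(R_Calder) = R_f + β × MRP = 4.1586% + 0.6084 × 6.2404% = 7.96%

7.96%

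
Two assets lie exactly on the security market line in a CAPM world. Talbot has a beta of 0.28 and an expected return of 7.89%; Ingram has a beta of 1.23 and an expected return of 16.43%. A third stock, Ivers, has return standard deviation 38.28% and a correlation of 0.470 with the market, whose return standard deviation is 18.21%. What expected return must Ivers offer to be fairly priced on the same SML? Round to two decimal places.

MRP = (16.43% − 7.89%) / (1.23 − 0.28) = 8.9895%
R_f = 7.89% − 0.28 × 8.9895% = 5.3729%
β_Ivers = ρ·σ_i/σ_m = 0.470 × 38.28 / 18.21 = 0.9880
E(R_Ivers) = R_f + β × MRP = 5.3729% + 0.9880 × 8.9895% = 14.25%

14.25%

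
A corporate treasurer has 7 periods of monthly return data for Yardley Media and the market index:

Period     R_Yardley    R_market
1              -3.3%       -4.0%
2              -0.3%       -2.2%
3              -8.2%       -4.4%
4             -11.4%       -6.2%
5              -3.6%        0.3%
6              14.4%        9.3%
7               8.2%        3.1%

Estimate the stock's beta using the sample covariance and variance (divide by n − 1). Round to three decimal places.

Mean R_i = (-3.3 − 0.3 − 8.2 − 11.4 − 3.6 + 14.4 + 8.2) / 7 = -0.6000%
Mean R_m = (-4.0 − 2.2 − 4.4 − 6.2 + 0.3 + 9.3 + 3.1) / 7 = -0.5857%
Σ(R_i − R̄_i)(R_m − R̄_m) = 276.4200  ⇒  Cov = 276.4200 / 6 = 46.0700
Σ(R_m − R̄_m)² = 172.4286  ⇒  Var(R_m) = 172.4286 / 6 = 28.7381
β = Cov / Var(R_m) = 46.0700 / 28.7381 = 1.6031

1.603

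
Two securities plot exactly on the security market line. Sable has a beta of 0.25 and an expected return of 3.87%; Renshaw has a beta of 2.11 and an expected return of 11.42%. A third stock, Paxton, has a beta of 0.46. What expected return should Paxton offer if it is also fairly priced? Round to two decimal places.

4.72%

MRP (SML slope) = (11.42% − 3.87%) / (2.11 − 0.25) = 7.55% / 1.86 = 4.0591%
R_f (intercept) = 3.87% − 0.25 × 4.0591% = 2.8552%
E(R_Paxton) = R_f + β × MRP = 2.8552% + 0.46 × 4.0591% = 4.72%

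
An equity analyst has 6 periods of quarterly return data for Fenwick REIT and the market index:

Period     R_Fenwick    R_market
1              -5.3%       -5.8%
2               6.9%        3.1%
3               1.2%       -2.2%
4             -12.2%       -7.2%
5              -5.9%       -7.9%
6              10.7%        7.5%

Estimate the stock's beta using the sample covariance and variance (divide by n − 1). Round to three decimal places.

Mean R_i = (-5.3 + 6.9 + 1.2 − 12.2 − 5.9 + 10.7) / 6 = -0.7667%
Mean R_m = (-5.8 + 3.1 − 2.2 − 7.2 − 7.9 + 7.5) / 6 = -2.0833%
Σ(R_i − R̄_i)(R_m − R̄_m) = 254.6067  ⇒  Cov = 254.6067 / 5 = 50.9213
Σ(R_m − R̄_m)² = 192.5483  ⇒  Var(R_m) = 192.5483 / 5 = 38.5097
β = Cov / Var(R_m) = 50.9213 / 38.5097 = 1.3223

1.322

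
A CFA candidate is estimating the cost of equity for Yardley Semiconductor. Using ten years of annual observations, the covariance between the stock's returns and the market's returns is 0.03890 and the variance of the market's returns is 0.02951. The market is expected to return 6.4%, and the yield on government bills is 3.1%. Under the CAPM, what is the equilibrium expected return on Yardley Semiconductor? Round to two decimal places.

β = Cov(R_i, R_m) / Var(R_m) = 0.03890 / 0.02951 = 1.3182
MRP = 6.4% − 3.1% = 3.30%
E(R) = R_f + β × MRP = 3.1% + 1.3182 × 3.3% = 7.45%

7.45%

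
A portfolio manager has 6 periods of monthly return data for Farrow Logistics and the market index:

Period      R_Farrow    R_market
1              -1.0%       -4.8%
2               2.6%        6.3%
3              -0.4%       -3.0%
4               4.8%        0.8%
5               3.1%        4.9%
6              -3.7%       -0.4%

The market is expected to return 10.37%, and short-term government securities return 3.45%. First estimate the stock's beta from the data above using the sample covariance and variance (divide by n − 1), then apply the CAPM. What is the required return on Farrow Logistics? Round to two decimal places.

Mean R_i = (-1.0 + 2.6 − 0.4 + 4.8 + 3.1 − 3.7) / 6 = 0.9000%
Mean R_m = (-4.8 + 6.3 − 3.0 + 0.8 + 4.9 − 0.4) / 6 = 0.6333%
Σ(R_i − R̄_i)(R_m − R̄_m) = 39.4700  ⇒  Cov = 39.4700 / 5 = 7.8940
Σ(R_m − R̄_m)² = 94.1333  ⇒  Var(R_m) = 94.1333 / 5 = 18.8267
β = Cov / Var(R_m) = 7.8940 / 18.8267 = 0.4193
MRP = 10.37% − 3.45% = 6.92%
E(R) = R_f + β × MRP = 3.45% + 0.4193 × 6.92% = 6.35%

6.35%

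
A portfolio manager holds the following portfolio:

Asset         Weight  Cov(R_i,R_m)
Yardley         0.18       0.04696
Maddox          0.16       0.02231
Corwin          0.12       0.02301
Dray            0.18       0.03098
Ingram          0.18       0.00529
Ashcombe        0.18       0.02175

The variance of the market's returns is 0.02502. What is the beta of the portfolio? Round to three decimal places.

β_Yardley = 0.04696 / 0.02502 = 1.8769
β_Maddox = 0.02231 / 0.02502 = 0.8917
β_Corwin = 0.02301 / 0.02502 = 0.9197
β_Dray = 0.03098 / 0.02502 = 1.2382
β_Ingram = 0.00529 / 0.02502 = 0.2114
β_Ashcombe = 0.02175 / 0.02502 = 0.8693
β_P = Σ w_i β_i = 0.18×1.8769 + 0.16×0.8917 + 0.12×0.9197 + 0.18×1.2382 + 0.18×0.2114 + 0.18×0.8693 = 1.0083

1.008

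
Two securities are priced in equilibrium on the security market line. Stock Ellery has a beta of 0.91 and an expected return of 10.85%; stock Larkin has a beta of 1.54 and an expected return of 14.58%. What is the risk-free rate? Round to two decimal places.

Both satisfy E(R) = R_f + β·MRP, so the slope of the SML is
MRP = (14.58% − 10.85%) / (1.54 − 0.91) = 3.73% / 0.63 = 5.9206%
R_f = E(R_Ellery) − β_Ellery·MRP = 10.85% − 0.91 × 5.9206% = 5.4623%

5.46%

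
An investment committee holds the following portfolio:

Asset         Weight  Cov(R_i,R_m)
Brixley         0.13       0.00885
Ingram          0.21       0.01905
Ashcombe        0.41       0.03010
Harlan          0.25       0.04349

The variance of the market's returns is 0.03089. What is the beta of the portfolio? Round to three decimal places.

0.918

β_Brixley = 0.00885 / 0.03089 = 0.2865
β_Ingram = 0.01905 / 0.03089 = 0.6167
β_Ashcombe = 0.03010 / 0.03089 = 0.9744
β_Harlan = 0.04349 / 0.03089 = 1.4079
β_P = Σ w_i β_i = 0.13×0.2865 + 0.21×0.6167 + 0.41×0.9744 + 0.25×1.4079 = 0.9182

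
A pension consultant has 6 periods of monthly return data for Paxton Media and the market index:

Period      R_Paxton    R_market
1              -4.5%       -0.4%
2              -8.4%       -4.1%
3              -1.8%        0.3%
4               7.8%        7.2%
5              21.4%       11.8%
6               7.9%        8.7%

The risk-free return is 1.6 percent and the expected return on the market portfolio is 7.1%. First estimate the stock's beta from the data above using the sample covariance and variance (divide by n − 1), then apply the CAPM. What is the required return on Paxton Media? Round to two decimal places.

Mean R_i = (-4.5 − 8.4 − 1.8 + 7.8 + 21.4 + 7.9) / 6 = 3.7333%
Mean R_m = (-0.4 − 4.1 + 0.3 + 7.2 + 11.8 + 8.7) / 6 = 3.9167%
Σ(R_i − R̄_i)(R_m − R̄_m) = 325.3767  ⇒  Cov = 325.3767 / 5 = 65.0753
Σ(R_m − R̄_m)² = 191.7883  ⇒  Var(R_m) = 191.7883 / 5 = 38.3577
β = Cov / Var(R_m) = 65.0753 / 38.3577 = 1.6965
MRP = 7.1% − 1.6% = 5.50%
E(R) = R_f + β × MRP = 1.6% + 1.6965 × 5.5% = 10.93%

10.93%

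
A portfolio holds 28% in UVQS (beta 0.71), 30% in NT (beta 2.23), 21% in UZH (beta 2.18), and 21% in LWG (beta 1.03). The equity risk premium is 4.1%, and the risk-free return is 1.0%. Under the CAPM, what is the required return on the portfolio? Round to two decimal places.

β_P = Σ w_i β_i = 0.28×0.71 + 0.30×2.23 + 0.21×2.18 + 0.21×1.03 = 1.5419
E(R_P) = R_f + β_P × MRP = 1.0% + 1.5419 × 4.1% = 7.32%

7.32%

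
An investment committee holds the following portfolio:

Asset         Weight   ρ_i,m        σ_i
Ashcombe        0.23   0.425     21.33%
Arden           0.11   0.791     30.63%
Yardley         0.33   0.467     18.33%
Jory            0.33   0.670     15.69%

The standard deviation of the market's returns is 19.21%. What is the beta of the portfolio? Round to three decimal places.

0.575

β_Ashcombe = 0.425 × 21.33% / 19.21% = 0.4719
β_Arden = 0.791 × 30.63% / 19.21% = 1.2612
β_Yardley = 0.467 × 18.33% / 19.21% = 0.4456
β_Jory = 0.670 × 15.69% / 19.21% = 0.5472
β_P = Σ w_i β_i = 0.23×0.4719 + 0.11×1.2612 + 0.33×0.4456 + 0.33×0.5472 = 0.5749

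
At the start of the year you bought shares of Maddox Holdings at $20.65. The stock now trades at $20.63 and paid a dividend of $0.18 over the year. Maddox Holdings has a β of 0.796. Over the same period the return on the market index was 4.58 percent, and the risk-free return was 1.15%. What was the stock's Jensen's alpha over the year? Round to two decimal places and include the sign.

Realised HPR = (P1 + D1 − P0) / P0 = (20.63 + 0.18 − 20.65) / 20.65 = 0.16 / 20.65 = 0.7748%
MRP = 4.58% − 1.15% = 3.43%
CAPM required = R_f + β·MRP = 1.15% + 0.796 × 3.43% = 3.88028%
α = realised − required = 0.7748% − 3.88028% = -3.11%

-3.11%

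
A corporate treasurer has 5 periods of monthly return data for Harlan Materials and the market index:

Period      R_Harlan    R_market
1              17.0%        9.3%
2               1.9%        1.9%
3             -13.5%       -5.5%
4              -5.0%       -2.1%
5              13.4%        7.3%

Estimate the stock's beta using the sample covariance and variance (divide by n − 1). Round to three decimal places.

2.036

Mean R_i = (17.0 + 1.9 − 13.5 − 5.0 + 13.4) / 5 = 2.7600%
Mean R_m = (9.3 + 1.9 − 5.5 − 2.1 + 7.3) / 5 = 2.1800%
Σ(R_i − R̄_i)(R_m − R̄_m) = 314.1960  ⇒  Cov = 314.1960 / 4 = 78.5490
Σ(R_m − R̄_m)² = 154.2880  ⇒  Var(R_m) = 154.2880 / 4 = 38.5720
β = Cov / Var(R_m) = 78.5490 / 38.5720 = 2.0364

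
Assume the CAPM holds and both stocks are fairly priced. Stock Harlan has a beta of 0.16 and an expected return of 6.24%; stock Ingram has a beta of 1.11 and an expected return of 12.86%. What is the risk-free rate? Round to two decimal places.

Both satisfy E(R) = R_f + β·MRP, so the slope of the SML is
MRP = (12.86% − 6.24%) / (1.11 − 0.16) = 6.62% / 0.95 = 6.9684%
R_f = E(R_Harlan) − β_Harlan·MRP = 6.24% − 0.16 × 6.9684% = 5.1251%

5.13%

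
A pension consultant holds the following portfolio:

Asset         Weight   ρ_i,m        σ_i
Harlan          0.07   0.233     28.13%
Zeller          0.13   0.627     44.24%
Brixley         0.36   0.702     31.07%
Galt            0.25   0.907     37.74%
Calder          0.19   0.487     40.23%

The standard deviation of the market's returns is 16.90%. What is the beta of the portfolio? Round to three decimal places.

1.432

β_Harlan = 0.233 × 28.13% / 16.90% = 0.3878
β_Zeller = 0.627 × 44.24% / 16.90% = 1.6413
β_Brixley = 0.702 × 31.07% / 16.90% = 1.2906
β_Galt = 0.907 × 37.74% / 16.90% = 2.0255
β_Calder = 0.487 × 40.23% / 16.90% = 1.1593
β_P = Σ w_i β_i = 0.07×0.3878 + 0.13×1.6413 + 0.36×1.2906 + 0.25×2.0255 + 0.19×1.1593 = 1.4318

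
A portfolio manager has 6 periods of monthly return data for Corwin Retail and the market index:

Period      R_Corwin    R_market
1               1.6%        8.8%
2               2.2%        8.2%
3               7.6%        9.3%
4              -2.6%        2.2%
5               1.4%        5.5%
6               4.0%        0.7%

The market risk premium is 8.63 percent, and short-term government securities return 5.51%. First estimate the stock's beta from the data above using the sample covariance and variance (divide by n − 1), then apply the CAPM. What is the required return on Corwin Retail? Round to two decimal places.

8.84%

Mean R_i = (1.6 + 2.2 + 7.6 − 2.6 + 1.4 + 4.0) / 6 = 2.3667%
Mean R_m = (8.8 + 8.2 + 9.3 + 2.2 + 5.5 + 0.7) / 6 = 5.7833%
Σ(R_i − R̄_i)(R_m − R̄_m) = 25.4567  ⇒  Cov = 25.4567 / 5 = 5.0913
Σ(R_m − R̄_m)² = 66.0683  ⇒  Var(R_m) = 66.0683 / 5 = 13.2137
β = Cov / Var(R_m) = 5.0913 / 13.2137 = 0.3853
E(R) = R_f + β × MRP = 5.51% + 0.3853 × 8.63% = 8.84%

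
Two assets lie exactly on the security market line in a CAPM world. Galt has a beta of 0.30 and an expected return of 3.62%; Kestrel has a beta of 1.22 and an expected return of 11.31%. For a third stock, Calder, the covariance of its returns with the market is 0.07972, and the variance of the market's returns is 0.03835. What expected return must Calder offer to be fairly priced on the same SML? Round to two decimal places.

18.49%

MRP = (11.31% − 3.62%) / (1.22 − 0.30) = 8.3587%
R_f = 3.62% − 0.30 × 8.3587% = 1.1124%
β_Calder = Cov / Var(R_m) = 0.07972 / 0.03835 = 2.0787
E(R_Calder) = R_f + β × MRP = 1.1124% + 2.0787 × 8.3587% = 18.49%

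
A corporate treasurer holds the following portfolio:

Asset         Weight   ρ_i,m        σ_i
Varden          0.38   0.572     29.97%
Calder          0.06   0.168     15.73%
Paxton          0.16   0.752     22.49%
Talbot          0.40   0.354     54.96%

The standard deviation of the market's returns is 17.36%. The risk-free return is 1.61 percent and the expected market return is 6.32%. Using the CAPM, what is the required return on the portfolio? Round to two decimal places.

6.27%

β_Varden = 0.572 × 29.97% / 17.36% = 0.9875
β_Calder = 0.168 × 15.73% / 17.36% = 0.1522
β_Paxton = 0.752 × 22.49% / 17.36% = 0.9742
β_Talbot = 0.354 × 54.96% / 17.36% = 1.1207
β_P = Σ w_i β_i = 0.38×0.9875 + 0.06×0.1522 + 0.16×0.9742 + 0.40×1.1207 = 0.9885
MRP = 6.32% − 1.61% = 4.71%
E(R_P) = R_f + β_P × MRP = 1.61% + 0.9885 × 4.71% = 6.27%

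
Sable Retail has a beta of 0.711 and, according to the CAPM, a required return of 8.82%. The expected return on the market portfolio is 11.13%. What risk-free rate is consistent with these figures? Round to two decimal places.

3.14%

E(R) = R_f + β(E(R_m) − R_f) = R_f(1 − β) + β·E(R_m)
8.82% = R_f × (1 − 0.711) + 0.711 × 11.13%
8.82% = R_f × 0.289 + 7.91343%
R_f = (8.82% − 7.91343%) / 0.289 = 3.14%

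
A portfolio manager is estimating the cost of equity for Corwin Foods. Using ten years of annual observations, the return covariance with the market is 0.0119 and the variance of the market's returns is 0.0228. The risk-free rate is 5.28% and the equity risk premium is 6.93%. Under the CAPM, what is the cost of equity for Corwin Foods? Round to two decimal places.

8.90%

β = Cov(R_i, R_m) / Var(R_m) = 0.0119 / 0.0228 = 0.5219
E(R) = R_f + β × MRP = 5.28% + 0.5219 × 6.93% = 8.90%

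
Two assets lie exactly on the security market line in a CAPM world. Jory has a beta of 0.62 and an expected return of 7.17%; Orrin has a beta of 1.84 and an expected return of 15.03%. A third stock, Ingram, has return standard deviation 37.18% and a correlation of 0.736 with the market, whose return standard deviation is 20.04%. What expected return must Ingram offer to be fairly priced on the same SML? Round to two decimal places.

11.97%

MRP = (15.03% − 7.17%) / (1.84 − 0.62) = 6.4426%
R_f = 7.17% − 0.62 × 6.4426% = 3.1756%
β_Ingram = ρ·σ_i/σ_m = 0.736 × 37.18 / 20.04 = 1.3655
E(R_Ingram) = R_f + β × MRP = 3.1756% + 1.3655 × 6.4426% = 11.97%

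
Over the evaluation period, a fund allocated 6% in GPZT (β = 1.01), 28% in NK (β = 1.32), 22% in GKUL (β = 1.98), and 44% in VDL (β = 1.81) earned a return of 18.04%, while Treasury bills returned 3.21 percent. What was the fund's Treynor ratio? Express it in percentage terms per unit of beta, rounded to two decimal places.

8.92%

β_P = 0.06×1.01 + 0.28×1.32 + 0.22×1.98 + 0.44×1.81 = 1.6622
Treynor = (R_P − R_f) / β_P = (18.04% − 3.21%) / 1.6622 = 14.83% / 1.6622 = 8.92%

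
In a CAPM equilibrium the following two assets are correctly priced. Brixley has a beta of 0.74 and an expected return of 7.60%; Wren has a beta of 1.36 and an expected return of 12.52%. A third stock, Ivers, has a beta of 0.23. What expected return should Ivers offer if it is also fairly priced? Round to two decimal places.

3.55%

MRP (SML slope) = (12.52% − 7.60%) / (1.36 − 0.74) = 4.92% / 0.62 = 7.9355%
R_f (intercept) = 7.60% − 0.74 × 7.9355% = 1.7277%
E(R_Ivers) = R_f + β × MRP = 1.7277% + 0.23 × 7.9355% = 3.55%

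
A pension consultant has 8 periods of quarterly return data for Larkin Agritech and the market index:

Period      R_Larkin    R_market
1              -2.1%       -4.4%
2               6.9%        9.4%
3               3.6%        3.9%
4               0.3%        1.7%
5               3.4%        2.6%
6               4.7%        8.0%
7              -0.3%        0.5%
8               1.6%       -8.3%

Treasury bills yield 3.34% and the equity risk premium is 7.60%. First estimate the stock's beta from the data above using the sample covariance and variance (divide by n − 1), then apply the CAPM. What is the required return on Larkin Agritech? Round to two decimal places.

Mean R_i = (-2.1 + 6.9 + 3.6 + 0.3 + 3.4 + 4.7 − 0.3 + 1.6) / 8 = 2.2625%
Mean R_m = (-4.4 + 9.4 + 3.9 + 1.7 + 2.6 + 8.0 + 0.5 − 8.3) / 8 = 1.6750%
Σ(R_i − R̄_i)(R_m − R̄_m) = 91.3425  ⇒  Cov = 91.3425 / 7 = 13.0489
Σ(R_m − R̄_m)² = 243.2750  ⇒  Var(R_m) = 243.2750 / 7 = 34.7536
β = Cov / Var(R_m) = 13.0489 / 34.7536 = 0.3755
E(R) = R_f + β × MRP = 3.34% + 0.3755 × 7.60% = 6.19%

6.19%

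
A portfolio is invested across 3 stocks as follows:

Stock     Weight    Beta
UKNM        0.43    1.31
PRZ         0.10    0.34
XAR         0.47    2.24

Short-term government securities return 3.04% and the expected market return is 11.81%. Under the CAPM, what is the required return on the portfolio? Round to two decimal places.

β_P = Σ w_i β_i = 0.43×1.31 + 0.10×0.34 + 0.47×2.24 = 1.6501
MRP = 11.81% − 3.04% = 8.77%
E(R_P) = R_f + β_P × MRP = 3.04% + 1.6501 × 8.77% = 17.51%

17.51%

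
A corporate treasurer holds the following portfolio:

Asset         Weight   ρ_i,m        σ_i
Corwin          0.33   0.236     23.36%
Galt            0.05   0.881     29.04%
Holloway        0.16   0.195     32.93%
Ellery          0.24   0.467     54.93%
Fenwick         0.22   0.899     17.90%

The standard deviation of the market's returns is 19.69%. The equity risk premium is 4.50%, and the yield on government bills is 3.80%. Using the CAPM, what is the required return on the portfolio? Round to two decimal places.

β_Corwin = 0.236 × 23.36% / 19.69% = 0.2800
β_Galt = 0.881 × 29.04% / 19.69% = 1.2994
β_Holloway = 0.195 × 32.93% / 19.69% = 0.3261
β_Ellery = 0.467 × 54.93% / 19.69% = 1.3028
β_Fenwick = 0.899 × 17.90% / 19.69% = 0.8173
β_P = Σ w_i β_i = 0.33×0.2800 + 0.05×1.2994 + 0.16×0.3261 + 0.24×1.3028 + 0.22×0.8173 = 0.7020
E(R_P) = R_f + β_P × MRP = 3.80% + 0.7020 × 4.50% = 6.96%

6.96%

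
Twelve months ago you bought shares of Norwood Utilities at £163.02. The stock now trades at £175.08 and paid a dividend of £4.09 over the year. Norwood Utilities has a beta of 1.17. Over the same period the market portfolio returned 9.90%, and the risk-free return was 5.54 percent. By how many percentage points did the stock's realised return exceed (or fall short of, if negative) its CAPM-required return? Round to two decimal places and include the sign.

-0.73%

Realised HPR = (P1 + D1 − P0) / P0 = (175.08 + 4.09 − 163.02) / 163.02 = 16.15 / 163.02 = 9.9068%
MRP = 9.90% − 5.54% = 4.36%
CAPM required = R_f + β·MRP = 5.54% + 1.17 × 4.36% = 10.6412%
α = realised − required = 9.9068% − 10.6412% = -0.73%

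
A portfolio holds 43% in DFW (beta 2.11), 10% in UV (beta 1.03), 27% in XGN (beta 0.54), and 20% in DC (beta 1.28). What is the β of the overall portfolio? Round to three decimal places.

1.412

β_P = Σ w_i β_i = 0.43×2.11 + 0.10×1.03 + 0.27×0.54 + 0.20×1.28 = 1.4121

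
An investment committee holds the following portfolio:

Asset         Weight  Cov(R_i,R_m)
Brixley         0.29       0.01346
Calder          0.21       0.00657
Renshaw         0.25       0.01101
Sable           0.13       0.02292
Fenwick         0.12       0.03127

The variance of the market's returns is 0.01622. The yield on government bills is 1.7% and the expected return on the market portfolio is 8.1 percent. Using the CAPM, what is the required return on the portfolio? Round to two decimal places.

7.53%

β_Brixley = 0.01346 / 0.01622 = 0.8298
β_Calder = 0.00657 / 0.01622 = 0.4051
β_Renshaw = 0.01101 / 0.01622 = 0.6788
β_Sable = 0.02292 / 0.01622 = 1.4131
β_Fenwick = 0.03127 / 0.01622 = 1.9279
β_P = Σ w_i β_i = 0.29×0.8298 + 0.21×0.4051 + 0.25×0.6788 + 0.13×1.4131 + 0.12×1.9279 = 0.9105
MRP = 8.1% − 1.7% = 6.40%
E(R_P) = R_f + β_P × MRP = 1.7% + 0.9105 × 6.4% = 7.53%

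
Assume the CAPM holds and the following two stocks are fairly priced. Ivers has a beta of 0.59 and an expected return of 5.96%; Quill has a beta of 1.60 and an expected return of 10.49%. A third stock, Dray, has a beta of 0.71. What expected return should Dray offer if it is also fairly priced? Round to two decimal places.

MRP (SML slope) = (10.49% − 5.96%) / (1.60 − 0.59) = 4.53% / 1.01 = 4.4851%
R_f (intercept) = 5.96% − 0.59 × 4.4851% = 3.3138%
E(R_Dray) = R_f + β × MRP = 3.3138% + 0.71 × 4.4851% = 6.50%

6.50%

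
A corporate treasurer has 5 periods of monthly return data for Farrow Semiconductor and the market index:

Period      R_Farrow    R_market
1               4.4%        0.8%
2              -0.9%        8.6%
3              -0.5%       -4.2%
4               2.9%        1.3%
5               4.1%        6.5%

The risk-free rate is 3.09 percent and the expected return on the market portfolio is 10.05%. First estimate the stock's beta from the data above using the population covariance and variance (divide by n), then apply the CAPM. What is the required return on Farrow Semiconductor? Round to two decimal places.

Mean R_i = (4.4 − 0.9 − 0.5 + 2.9 + 4.1) / 5 = 2.0000%
Mean R_m = (0.8 + 8.6 − 4.2 + 1.3 + 6.5) / 5 = 2.6000%
Σ(R_i − R̄_i)(R_m − R̄_m) = 2.3000  ⇒  Cov = 2.3000 / 5 = 0.4600
Σ(R_m − R̄_m)² = 102.3800  ⇒  Var(R_m) = 102.3800 / 5 = 20.4760
β = Cov / Var(R_m) = 0.4600 / 20.4760 = 0.0225
MRP = 10.05% − 3.09% = 6.96%
E(R) = R_f + β × MRP = 3.09% + 0.0225 × 6.96% = 3.25%

3.25%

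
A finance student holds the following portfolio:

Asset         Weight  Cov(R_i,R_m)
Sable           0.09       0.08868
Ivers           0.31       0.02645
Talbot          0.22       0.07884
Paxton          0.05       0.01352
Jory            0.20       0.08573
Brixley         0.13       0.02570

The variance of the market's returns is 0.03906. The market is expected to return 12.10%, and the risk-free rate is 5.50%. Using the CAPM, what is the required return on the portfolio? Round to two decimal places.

14.74%

β_Sable = 0.08868 / 0.03906 = 2.2704
β_Ivers = 0.02645 / 0.03906 = 0.6772
β_Talbot = 0.07884 / 0.03906 = 2.0184
β_Paxton = 0.01352 / 0.03906 = 0.3461
β_Jory = 0.08573 / 0.03906 = 2.1948
β_Brixley = 0.02570 / 0.03906 = 0.6580
β_P = Σ w_i β_i = 0.09×2.2704 + 0.31×0.6772 + 0.22×2.0184 + 0.05×0.3461 + 0.20×2.1948 + 0.13×0.6580 = 1.4001
MRP = 12.10% − 5.50% = 6.60%
E(R_P) = R_f + β_P × MRP = 5.50% + 1.4001 × 6.60% = 14.74%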